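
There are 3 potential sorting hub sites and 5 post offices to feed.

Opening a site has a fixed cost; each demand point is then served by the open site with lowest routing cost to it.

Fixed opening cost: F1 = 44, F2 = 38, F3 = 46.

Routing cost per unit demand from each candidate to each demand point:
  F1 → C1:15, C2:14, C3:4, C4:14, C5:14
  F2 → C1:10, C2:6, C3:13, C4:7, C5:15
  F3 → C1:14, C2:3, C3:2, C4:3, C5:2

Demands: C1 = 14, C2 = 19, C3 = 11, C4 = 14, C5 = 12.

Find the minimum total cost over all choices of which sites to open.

369

Open {F2, F3}: assign each demand point to its cheapest open site.
  C1→F2 14×10=140, C2→F3 19×3=57, C3→F3 11×2=22, C4→F3 14×3=42, C5→F3 12×2=24
  routing cost 285, fixed 84 → total 369.
Compare {F3}: routing cost 341 + fixed 46 = 387.
Compare {F1, F2, F3}: routing cost 285 + fixed 128 = 413.
Compare {F1, F3}: routing cost 341 + fixed 90 = 431.
All other subsets cost ≥ 387. Minimum total cost: 369.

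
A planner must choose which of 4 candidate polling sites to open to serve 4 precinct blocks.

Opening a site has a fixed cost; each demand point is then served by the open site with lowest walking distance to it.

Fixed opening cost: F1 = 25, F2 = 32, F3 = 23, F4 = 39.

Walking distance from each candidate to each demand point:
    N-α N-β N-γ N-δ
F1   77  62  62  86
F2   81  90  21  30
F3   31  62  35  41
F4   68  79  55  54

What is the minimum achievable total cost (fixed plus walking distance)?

192

Open {F3}: assign each demand point to its cheapest open site.
  N-α→F3 31, N-β→F3 62, N-γ→F3 35, N-δ→F3 41
  walking distance 169, fixed 23 → total 192.
Compare {F2, F3}: walking distance 144 + fixed 55 = 199.
Compare {F1, F3}: walking distance 169 + fixed 48 = 217.
Compare {F1, F2, F3}: walking distance 144 + fixed 80 = 224.
All other subsets cost ≥ 199. Minimum total cost: 192.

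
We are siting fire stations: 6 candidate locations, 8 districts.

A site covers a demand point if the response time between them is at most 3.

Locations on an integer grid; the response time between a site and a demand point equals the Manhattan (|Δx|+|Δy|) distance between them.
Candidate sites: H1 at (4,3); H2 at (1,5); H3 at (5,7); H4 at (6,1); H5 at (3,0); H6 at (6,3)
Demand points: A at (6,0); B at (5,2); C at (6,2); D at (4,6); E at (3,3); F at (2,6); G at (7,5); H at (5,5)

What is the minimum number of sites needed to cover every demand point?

Coverage sets (demand points within 3 of each site):
  H1: {B, C, D, E, H}
  H2: {F}
  H3: {D, H}
  H4: {A, B, C}
  H5: {A, E}
  H6: {A, B, C, E, G, H}
No 2 sites suffice: every size-2 union leaves at least one demand point uncovered.
But {H1, H2, H6} covers everything, so the minimum is 3.

3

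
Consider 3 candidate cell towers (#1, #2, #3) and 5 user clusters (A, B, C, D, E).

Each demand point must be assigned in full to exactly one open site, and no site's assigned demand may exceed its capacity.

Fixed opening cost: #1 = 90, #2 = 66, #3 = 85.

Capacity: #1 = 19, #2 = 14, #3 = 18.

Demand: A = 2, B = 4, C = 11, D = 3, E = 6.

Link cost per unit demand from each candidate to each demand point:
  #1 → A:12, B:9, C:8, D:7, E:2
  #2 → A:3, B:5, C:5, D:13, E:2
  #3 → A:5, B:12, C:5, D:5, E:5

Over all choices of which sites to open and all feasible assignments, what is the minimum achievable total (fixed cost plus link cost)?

259

Open {#2, #3}; cheapest assignment that respects the capacities:
  #2 (cap 14, load 12): A, B, E — cost 2×3 + 4×5 + 6×2 = 38
  #3 (cap 18, load 14): C, D — cost 11×5 + 3×5 = 70
  Shipping 108, fixed 151 → total 259.
  Any other capacity-feasible assignment to {#2, #3} ships for at least 108.
Compare {#1, #2}: its best feasible assignment gives total 286.
Compare {#1, #3}: its best feasible assignment gives total 303.
Every other set of open sites that can feasibly serve all demand totals ≥ 286 even under its best assignment. Minimum: 259.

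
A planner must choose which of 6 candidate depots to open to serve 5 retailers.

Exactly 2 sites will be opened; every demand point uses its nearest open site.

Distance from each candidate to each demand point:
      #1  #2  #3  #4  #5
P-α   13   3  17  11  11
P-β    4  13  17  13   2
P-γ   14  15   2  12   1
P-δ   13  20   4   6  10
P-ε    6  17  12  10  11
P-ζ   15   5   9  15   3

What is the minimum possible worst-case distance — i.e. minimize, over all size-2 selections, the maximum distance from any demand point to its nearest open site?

Open {P-ε, P-ζ}.
  Farthest demand point is #4 at distance 10 (to P-ε); all others are ≤ 10.
With {P-α, P-ε} the worst case is 12.
With {P-α, P-γ} the worst case is 13.
No size-2 selection achieves below 10.

10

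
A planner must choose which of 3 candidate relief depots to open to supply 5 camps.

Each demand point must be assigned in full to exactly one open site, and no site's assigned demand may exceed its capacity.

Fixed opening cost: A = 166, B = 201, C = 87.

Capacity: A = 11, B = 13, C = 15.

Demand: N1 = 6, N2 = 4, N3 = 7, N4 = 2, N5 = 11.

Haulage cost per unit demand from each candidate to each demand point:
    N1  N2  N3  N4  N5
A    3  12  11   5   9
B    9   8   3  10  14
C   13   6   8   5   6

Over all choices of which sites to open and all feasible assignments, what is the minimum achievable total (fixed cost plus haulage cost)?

593

Open {A, B, C}; cheapest assignment that respects the capacities:
  A (cap 11, load 8): N1, N4 — cost 6×3 + 2×5 = 28
  B (cap 13, load 7): N3 — cost 7×3 = 21
  C (cap 15, load 15): N2, N5 — cost 4×6 + 11×6 = 90
  Shipping 139, fixed 454 → total 593.
  Any other capacity-feasible assignment to {A, B, C} ships for at least 139.
Total demand is 30 and no other set of sites has combined capacity ≥ 30, so {A, B, C} is the only feasible choice of open sites. Minimum: 593.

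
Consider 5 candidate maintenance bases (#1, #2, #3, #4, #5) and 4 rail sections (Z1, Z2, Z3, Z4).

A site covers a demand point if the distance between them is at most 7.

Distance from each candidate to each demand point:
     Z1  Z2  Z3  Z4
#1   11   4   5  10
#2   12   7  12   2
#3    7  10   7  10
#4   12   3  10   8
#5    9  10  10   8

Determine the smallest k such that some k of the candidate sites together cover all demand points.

Coverage sets (demand points within 7 of each site):
  #1: {Z2, Z3}
  #2: {Z2, Z4}
  #3: {Z1, Z3}
  #4: {Z2}
  #5: {}
No single site covers all 4 demand points.
But {#2, #3} covers everything, so the minimum is 2.

2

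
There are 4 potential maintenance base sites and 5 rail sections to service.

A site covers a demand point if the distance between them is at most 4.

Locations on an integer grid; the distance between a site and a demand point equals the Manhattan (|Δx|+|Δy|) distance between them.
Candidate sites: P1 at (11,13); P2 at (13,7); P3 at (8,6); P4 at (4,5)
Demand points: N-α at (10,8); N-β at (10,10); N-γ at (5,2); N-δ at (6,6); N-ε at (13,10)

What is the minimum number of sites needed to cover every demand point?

Coverage sets (demand points within 4 of each site):
  P1: {N-β}
  P2: {N-α, N-ε}
  P3: {N-α, N-δ}
  P4: {N-γ, N-δ}
No 2 sites suffice: every size-2 union leaves at least one demand point uncovered.
But {P1, P2, P4} covers everything, so the minimum is 3.

3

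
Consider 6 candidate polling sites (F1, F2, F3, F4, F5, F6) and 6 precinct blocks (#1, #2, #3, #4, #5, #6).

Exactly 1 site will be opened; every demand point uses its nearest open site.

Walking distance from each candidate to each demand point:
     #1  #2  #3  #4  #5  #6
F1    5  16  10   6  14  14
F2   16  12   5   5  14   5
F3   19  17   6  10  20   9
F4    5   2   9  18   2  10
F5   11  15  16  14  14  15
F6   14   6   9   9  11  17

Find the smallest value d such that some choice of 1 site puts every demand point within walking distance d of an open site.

16

Open {F1}.
  Farthest demand point is #2 at walking distance 16 (to F1); all others are ≤ 16.
With {F2} the worst case is 16.
With {F5} the worst case is 16.
No size-1 selection achieves below 16.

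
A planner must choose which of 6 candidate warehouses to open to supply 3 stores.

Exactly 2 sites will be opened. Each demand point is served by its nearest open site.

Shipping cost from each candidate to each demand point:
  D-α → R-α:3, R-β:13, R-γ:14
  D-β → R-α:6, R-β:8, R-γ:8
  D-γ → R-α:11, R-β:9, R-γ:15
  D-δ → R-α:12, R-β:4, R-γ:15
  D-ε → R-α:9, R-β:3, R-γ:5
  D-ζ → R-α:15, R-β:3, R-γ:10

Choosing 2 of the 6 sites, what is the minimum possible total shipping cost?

Open {D-α, D-ε}.
  R-α→D-α 3, R-β→D-ε 3, R-γ→D-ε 5  ⇒ total 11.
Compare {D-β, D-ε}: total 14.
Compare {D-α, D-ζ}: total 16.
No size-2 selection does better; minimum is 11.

11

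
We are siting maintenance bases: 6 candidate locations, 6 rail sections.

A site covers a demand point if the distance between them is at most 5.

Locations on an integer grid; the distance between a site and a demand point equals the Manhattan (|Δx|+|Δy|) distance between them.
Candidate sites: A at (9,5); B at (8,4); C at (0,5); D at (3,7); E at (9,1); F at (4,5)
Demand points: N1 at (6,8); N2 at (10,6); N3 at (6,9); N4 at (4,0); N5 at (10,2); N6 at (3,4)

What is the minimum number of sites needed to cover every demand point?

Coverage sets (demand points within 5 of each site):
  A: {N2, N5}
  B: {N2, N5, N6}
  C: {N6}
  D: {N1, N3, N6}
  E: {N5}
  F: {N1, N4, N6}
No 2 sites suffice: every size-2 union leaves at least one demand point uncovered.
But {A, D, F} covers everything, so the minimum is 3.

3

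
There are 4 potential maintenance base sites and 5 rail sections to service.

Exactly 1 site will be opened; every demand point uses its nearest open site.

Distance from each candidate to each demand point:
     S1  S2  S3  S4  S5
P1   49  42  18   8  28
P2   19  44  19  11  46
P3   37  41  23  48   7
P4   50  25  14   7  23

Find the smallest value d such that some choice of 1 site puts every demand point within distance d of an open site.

46

Open {P2}.
  Farthest demand point is S5 at distance 46 (to P2); all others are ≤ 46.
With {P3} the worst case is 48.
With {P1} the worst case is 49.
No size-1 selection achieves below 46.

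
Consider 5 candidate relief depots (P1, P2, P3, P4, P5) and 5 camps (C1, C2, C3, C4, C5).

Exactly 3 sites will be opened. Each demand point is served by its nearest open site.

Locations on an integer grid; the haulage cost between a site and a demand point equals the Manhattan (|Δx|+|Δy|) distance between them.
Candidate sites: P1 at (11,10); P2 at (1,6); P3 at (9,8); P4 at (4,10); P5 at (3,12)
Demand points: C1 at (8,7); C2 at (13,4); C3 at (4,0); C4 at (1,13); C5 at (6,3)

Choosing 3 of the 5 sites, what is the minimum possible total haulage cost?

Open {P2, P3, P5}.
  C1→P3 2, C2→P3 8, C3→P2 9, C4→P5 3, C5→P2 8  ⇒ total 30.
Compare {P3, P4, P5}: total 31.
Compare {P2, P3, P4}: total 33.
No size-3 selection does better; minimum is 30.

30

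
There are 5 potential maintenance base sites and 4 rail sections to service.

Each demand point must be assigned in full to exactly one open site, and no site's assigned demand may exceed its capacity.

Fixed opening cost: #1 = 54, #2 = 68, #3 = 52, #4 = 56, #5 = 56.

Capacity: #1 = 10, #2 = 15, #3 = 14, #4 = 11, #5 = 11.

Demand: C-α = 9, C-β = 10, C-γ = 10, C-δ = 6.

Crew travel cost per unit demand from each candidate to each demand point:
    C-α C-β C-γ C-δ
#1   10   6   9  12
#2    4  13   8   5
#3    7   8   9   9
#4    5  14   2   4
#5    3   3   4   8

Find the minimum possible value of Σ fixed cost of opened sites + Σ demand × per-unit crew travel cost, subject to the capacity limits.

Open {#2, #4, #5}; cheapest assignment that respects the capacities:
  #2 (cap 15, load 15): C-α, C-δ — cost 9×4 + 6×5 = 66
  #4 (cap 11, load 10): C-γ — cost 10×2 = 20
  #5 (cap 11, load 10): C-β — cost 10×3 = 30
  Shipping 116, fixed 180 → total 296.
  Any other capacity-feasible assignment to {#2, #4, #5} ships for at least 116.
Compare {#1, #2, #4}: its best feasible assignment gives total 324.
Compare {#2, #3, #4}: its best feasible assignment gives total 342.
Every other set of open sites that can feasibly serve all demand totals ≥ 324 even under its best assignment. Minimum: 296.

296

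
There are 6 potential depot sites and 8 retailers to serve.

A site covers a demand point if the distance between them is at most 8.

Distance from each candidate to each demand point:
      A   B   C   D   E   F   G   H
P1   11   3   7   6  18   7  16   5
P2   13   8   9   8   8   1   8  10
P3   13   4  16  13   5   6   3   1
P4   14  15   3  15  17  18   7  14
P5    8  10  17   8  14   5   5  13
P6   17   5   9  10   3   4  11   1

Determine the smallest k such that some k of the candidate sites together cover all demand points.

3

Coverage sets (demand points within 8 of each site):
  P1: {B, C, D, F, H}
  P2: {B, D, E, F, G}
  P3: {B, E, F, G, H}
  P4: {C, G}
  P5: {A, D, F, G}
  P6: {B, E, F, H}
No 2 sites suffice: every size-2 union leaves at least one demand point uncovered.
But {P1, P2, P5} covers everything, so the minimum is 3.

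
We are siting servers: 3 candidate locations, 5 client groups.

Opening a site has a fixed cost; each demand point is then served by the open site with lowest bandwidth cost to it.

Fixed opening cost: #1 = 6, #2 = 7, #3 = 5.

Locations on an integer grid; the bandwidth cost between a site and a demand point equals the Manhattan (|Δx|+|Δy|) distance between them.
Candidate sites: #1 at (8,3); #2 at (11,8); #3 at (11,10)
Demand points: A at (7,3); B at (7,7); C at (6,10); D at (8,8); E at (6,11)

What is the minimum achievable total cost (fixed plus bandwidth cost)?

33

Open {#1, #3}: assign each demand point to its cheapest open site.
  A→#1 1, B→#1 5, C→#3 5, D→#1 5, E→#3 6
  bandwidth cost 22, fixed 11 → total 33.
Compare {#1}: bandwidth cost 30 + fixed 6 = 36.
Compare {#1, #2}: bandwidth cost 24 + fixed 13 = 37.
Compare {#1, #2, #3}: bandwidth cost 20 + fixed 18 = 38.
All other subsets cost ≥ 36. Minimum total cost: 33.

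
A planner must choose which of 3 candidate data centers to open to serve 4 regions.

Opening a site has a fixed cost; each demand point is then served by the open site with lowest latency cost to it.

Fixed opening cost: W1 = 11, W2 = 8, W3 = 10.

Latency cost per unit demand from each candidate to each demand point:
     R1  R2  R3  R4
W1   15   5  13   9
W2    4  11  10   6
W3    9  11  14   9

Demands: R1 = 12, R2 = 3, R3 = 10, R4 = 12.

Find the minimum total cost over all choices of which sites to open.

254

Open {W1, W2}: assign each demand point to its cheapest open site.
  R1→W2 12×4=48, R2→W1 3×5=15, R3→W2 10×10=100, R4→W2 12×6=72
  latency cost 235, fixed 19 → total 254.
Compare {W2}: latency cost 253 + fixed 8 = 261.
Compare {W1, W2, W3}: latency cost 235 + fixed 29 = 264.
Compare {W2, W3}: latency cost 253 + fixed 18 = 271.
All other subsets cost ≥ 261. Minimum total cost: 254.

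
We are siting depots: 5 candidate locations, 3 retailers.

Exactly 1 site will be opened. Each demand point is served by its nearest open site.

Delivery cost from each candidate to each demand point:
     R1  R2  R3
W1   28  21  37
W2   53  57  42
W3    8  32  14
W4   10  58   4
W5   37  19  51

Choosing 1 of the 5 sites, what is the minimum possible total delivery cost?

Open {W3}.
  R1→W3 8, R2→W3 32, R3→W3 14  ⇒ total 54.
Compare {W4}: total 72.
Compare {W1}: total 86.
No size-1 selection does better; minimum is 54.

54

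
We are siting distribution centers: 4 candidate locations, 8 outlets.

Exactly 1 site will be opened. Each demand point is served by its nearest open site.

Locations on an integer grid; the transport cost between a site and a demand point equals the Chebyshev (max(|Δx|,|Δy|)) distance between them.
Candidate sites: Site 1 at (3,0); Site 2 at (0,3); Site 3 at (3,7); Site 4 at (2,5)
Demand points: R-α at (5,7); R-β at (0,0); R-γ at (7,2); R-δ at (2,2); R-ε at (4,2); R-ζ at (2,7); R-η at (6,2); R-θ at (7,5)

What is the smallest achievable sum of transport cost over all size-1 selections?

30

Open {Site 4}.
  R-α→Site 4 3, R-β→Site 4 5, R-γ→Site 4 5, R-δ→Site 4 3, R-ε→Site 4 3, R-ζ→Site 4 2, R-η→Site 4 4, R-θ→Site 4 5  ⇒ total 30.
Compare {Site 1}: total 33.
Compare {Site 3}: total 34.
No size-1 selection does better; minimum is 30.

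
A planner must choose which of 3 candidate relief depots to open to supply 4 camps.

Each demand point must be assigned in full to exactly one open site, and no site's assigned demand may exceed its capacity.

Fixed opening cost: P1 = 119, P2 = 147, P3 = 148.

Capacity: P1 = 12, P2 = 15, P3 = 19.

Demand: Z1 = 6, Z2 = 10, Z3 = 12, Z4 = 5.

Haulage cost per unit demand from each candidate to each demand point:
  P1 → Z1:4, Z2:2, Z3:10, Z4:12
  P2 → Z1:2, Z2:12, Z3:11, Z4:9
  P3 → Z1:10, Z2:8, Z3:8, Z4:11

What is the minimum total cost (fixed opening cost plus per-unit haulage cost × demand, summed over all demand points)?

587

Open {P1, P2, P3}; cheapest assignment that respects the capacities:
  P1 (cap 12, load 10): Z2 — cost 10×2 = 20
  P2 (cap 15, load 11): Z1, Z4 — cost 6×2 + 5×9 = 57
  P3 (cap 19, load 12): Z3 — cost 12×8 = 96
  Shipping 173, fixed 414 → total 587.
  Any other capacity-feasible assignment to {P1, P2, P3} ships for at least 173.
Compare {P2, P3}: its best feasible assignment gives total 616.
Every other set of open sites that can feasibly serve all demand totals ≥ 616 even under its best assignment. Minimum: 587.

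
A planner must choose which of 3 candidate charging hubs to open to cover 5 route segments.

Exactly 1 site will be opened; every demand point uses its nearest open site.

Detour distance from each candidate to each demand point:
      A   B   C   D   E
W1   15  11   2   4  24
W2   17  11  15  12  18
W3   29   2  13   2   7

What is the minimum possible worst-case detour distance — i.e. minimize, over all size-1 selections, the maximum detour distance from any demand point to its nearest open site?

Open {W2}.
  Farthest demand point is E at detour distance 18 (to W2); all others are ≤ 18.
With {W1} the worst case is 24.
With {W3} the worst case is 29.
No size-1 selection achieves below 18.

18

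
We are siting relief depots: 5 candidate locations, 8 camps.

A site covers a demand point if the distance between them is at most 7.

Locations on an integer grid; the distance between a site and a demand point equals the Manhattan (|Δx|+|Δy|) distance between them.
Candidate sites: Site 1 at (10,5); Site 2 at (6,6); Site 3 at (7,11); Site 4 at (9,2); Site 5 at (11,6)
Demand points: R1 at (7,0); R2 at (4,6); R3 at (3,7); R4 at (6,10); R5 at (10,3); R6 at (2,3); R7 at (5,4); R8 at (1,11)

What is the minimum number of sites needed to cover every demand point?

2

Coverage sets (demand points within 7 of each site):
  Site 1: {R2, R5, R7}
  Site 2: {R1, R2, R3, R4, R5, R6, R7}
  Site 3: {R4, R8}
  Site 4: {R1, R5, R7}
  Site 5: {R2, R5}
No single site covers all 8 demand points.
But {Site 2, Site 3} covers everything, so the minimum is 2.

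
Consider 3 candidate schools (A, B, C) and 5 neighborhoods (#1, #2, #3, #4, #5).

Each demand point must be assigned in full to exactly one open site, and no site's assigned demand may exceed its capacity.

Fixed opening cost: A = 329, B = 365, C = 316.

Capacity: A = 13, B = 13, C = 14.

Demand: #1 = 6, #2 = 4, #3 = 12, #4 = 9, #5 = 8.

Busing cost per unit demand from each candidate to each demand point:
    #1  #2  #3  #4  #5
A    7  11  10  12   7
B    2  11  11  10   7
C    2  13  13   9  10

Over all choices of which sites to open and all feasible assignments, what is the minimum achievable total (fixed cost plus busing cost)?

Open {A, B, C}; cheapest assignment that respects the capacities:
  A (cap 13, load 12): #3 — cost 12×10 = 120
  B (cap 13, load 13): #2, #4 — cost 4×11 + 9×10 = 134
  C (cap 14, load 14): #1, #5 — cost 6×2 + 8×10 = 92
  Shipping 346, fixed 1010 → total 1356.
  Any other capacity-feasible assignment to {A, B, C} ships for at least 346.
Total demand is 39 and no other set of sites has combined capacity ≥ 39, so {A, B, C} is the only feasible choice of open sites. Minimum: 1356.

1356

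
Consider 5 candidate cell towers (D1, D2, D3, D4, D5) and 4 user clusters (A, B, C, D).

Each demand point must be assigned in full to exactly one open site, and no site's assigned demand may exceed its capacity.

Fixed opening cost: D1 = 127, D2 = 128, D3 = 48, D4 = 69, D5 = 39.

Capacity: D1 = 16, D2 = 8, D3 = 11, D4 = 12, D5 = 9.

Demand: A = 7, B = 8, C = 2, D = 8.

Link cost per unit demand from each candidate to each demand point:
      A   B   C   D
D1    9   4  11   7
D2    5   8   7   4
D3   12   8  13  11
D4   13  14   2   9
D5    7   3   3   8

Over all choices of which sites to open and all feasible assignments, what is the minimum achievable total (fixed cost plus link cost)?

Open {D1, D5}; cheapest assignment that respects the capacities:
  D1 (cap 16, load 16): B, D — cost 8×4 + 8×7 = 88
  D5 (cap 9, load 9): A, C — cost 7×7 + 2×3 = 55
  Shipping 143, fixed 166 → total 309.
  Any other capacity-feasible assignment to {D1, D5} ships for at least 143.
Compare {D3, D4, D5}: its best feasible assignment gives total 340.
Compare {D1, D3, D5}: its best feasible assignment gives total 357.
Every other set of open sites that can feasibly serve all demand totals ≥ 340 even under its best assignment. Minimum: 309.

309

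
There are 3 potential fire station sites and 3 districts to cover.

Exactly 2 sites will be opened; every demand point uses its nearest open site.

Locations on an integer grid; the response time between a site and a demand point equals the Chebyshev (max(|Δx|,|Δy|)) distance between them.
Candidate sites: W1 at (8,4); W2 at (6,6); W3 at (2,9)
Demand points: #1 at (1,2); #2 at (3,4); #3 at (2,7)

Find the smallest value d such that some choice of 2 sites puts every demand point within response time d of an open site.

Open {W1, W2}.
  Farthest demand point is #1 at response time 5 (to W2); all others are ≤ 5.
With {W2, W3} the worst case is 5.
With {W1, W3} the worst case is 7.
No size-2 selection achieves below 5.

5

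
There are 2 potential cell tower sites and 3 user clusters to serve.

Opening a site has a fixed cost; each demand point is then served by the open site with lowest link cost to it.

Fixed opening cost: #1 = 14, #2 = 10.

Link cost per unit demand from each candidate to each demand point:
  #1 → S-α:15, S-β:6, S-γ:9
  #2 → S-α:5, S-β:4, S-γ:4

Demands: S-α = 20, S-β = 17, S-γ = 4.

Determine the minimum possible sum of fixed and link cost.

194

Open {#2}: assign each demand point to its cheapest open site.
  S-α→#2 20×5=100, S-β→#2 17×4=68, S-γ→#2 4×4=16
  link cost 184, fixed 10 → total 194.
Compare {#1, #2}: link cost 184 + fixed 24 = 208.
Compare {#1}: link cost 438 + fixed 14 = 452.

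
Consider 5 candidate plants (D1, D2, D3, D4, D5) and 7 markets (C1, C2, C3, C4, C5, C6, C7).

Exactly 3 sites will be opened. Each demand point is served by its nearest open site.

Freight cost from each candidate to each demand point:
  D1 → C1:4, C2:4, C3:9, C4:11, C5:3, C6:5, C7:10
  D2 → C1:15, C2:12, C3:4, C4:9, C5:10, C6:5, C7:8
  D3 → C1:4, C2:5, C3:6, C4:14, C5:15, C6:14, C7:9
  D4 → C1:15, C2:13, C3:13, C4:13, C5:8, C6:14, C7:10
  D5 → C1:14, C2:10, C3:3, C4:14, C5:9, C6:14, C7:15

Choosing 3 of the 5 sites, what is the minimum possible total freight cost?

36

Open {D1, D2, D5}.
  C1→D1 4, C2→D1 4, C3→D5 3, C4→D2 9, C5→D1 3, C6→D1 5, C7→D2 8  ⇒ total 36.
Compare {D1, D2, D3}: total 37.
Compare {D1, D2, D4}: total 37.
No size-3 selection does better; minimum is 36.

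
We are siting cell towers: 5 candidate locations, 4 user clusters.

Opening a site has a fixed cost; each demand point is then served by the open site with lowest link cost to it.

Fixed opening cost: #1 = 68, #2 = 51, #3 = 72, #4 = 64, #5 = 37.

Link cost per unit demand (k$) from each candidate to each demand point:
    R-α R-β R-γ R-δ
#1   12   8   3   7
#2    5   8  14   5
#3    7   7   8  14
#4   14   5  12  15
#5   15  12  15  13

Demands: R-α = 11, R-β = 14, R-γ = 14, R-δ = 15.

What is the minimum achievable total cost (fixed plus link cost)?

Open {#1, #2}: assign each demand point to its cheapest open site.
  R-α→#2 11×5=55, R-β→#1 14×8=112, R-γ→#1 14×3=42, R-δ→#2 15×5=75
  link cost 284, fixed 119 → total 403.
Compare {#1, #2, #4}: link cost 242 + fixed 183 = 425.
Compare {#1, #2, #5}: link cost 284 + fixed 156 = 440.
Compare {#1}: link cost 391 + fixed 68 = 459.
All other subsets cost ≥ 425. Minimum total cost: 403.

403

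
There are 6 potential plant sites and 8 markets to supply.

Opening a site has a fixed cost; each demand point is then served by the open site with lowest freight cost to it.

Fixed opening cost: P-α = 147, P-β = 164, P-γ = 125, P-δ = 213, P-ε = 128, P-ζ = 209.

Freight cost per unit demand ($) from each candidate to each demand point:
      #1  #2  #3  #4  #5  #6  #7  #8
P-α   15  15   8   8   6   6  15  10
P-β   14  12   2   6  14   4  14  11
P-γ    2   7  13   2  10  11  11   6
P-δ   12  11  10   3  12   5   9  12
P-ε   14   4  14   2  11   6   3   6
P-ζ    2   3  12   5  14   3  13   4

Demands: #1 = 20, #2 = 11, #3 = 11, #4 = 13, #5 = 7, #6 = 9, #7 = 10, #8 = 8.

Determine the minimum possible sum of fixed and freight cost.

708

Open {P-γ, P-ε}: assign each demand point to its cheapest open site.
  #1→P-γ 20×2=40, #2→P-ε 11×4=44, #3→P-γ 11×13=143, #4→P-γ 13×2=26, #5→P-γ 7×10=70, #6→P-ε 9×6=54, #7→P-ε 10×3=30, #8→P-γ 8×6=48
  freight cost 455, fixed 253 → total 708.
Compare {P-β, P-γ}: freight cost 429 + fixed 289 = 718.
Compare {P-β, P-γ, P-ε}: freight cost 316 + fixed 417 = 733.
Compare {P-ε, P-ζ}: freight cost 397 + fixed 337 = 734.
All other subsets cost ≥ 718. Minimum total cost: 708.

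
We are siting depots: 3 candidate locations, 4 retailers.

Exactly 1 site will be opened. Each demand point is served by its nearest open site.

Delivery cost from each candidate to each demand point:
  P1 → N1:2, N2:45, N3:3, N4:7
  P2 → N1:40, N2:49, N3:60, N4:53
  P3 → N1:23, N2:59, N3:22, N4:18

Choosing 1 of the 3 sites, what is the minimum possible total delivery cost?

57

Open {P1}.
  N1→P1 2, N2→P1 45, N3→P1 3, N4→P1 7  ⇒ total 57.
Compare {P3}: total 122.
Compare {P2}: total 202.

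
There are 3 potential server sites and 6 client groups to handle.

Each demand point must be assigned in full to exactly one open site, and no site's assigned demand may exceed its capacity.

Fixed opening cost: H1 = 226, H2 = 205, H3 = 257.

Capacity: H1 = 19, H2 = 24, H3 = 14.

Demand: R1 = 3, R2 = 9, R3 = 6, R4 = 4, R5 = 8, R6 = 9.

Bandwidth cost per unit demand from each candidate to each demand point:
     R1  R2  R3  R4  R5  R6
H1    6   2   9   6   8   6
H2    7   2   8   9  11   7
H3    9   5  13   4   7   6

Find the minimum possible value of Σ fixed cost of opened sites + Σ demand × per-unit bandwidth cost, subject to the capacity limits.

Open {H1, H2}; cheapest assignment that respects the capacities:
  H1 (cap 19, load 15): R1, R4, R5 — cost 3×6 + 4×6 + 8×8 = 106
  H2 (cap 24, load 24): R2, R3, R6 — cost 9×2 + 6×8 + 9×7 = 129
  Shipping 235, fixed 431 → total 666.
  Any other capacity-feasible assignment to {H1, H2} ships for at least 235.
Compare {H1, H2, H3}: its best feasible assignment gives total 898.
Every other set of open sites that can feasibly serve all demand totals ≥ 898 even under its best assignment. Minimum: 666.

666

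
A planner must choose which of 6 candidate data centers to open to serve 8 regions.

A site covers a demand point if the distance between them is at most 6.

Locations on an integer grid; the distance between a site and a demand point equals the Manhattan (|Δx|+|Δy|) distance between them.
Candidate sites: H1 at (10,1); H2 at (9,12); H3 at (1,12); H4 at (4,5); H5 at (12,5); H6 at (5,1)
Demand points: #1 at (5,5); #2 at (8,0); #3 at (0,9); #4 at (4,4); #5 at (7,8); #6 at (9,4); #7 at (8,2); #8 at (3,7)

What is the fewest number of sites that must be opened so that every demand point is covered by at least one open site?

3

Coverage sets (demand points within 6 of each site):
  H1: {#2, #6, #7}
  H2: {#5}
  H3: {#3}
  H4: {#1, #4, #5, #6, #8}
  H5: {#6}
  H6: {#1, #2, #4, #7}
No 2 sites suffice: every size-2 union leaves at least one demand point uncovered.
But {H1, H3, H4} covers everything, so the minimum is 3.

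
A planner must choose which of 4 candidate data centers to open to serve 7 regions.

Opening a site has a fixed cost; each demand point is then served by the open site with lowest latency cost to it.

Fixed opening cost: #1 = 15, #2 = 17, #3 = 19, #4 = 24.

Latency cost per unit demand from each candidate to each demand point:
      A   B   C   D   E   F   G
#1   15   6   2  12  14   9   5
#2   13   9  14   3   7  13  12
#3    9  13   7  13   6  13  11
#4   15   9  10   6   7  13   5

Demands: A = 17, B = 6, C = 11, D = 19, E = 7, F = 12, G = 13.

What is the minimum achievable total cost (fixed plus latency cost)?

534

Open {#1, #2, #3}: assign each demand point to its cheapest open site.
  A→#3 17×9=153, B→#1 6×6=36, C→#1 11×2=22, D→#2 19×3=57, E→#3 7×6=42, F→#1 12×9=108, G→#1 13×5=65
  latency cost 483, fixed 51 → total 534.
Compare {#1, #2, #3, #4}: latency cost 483 + fixed 75 = 558.
Compare {#1, #2}: latency cost 558 + fixed 32 = 590.
Compare {#1, #3, #4}: latency cost 540 + fixed 58 = 598.
All other subsets cost ≥ 558. Minimum total cost: 534.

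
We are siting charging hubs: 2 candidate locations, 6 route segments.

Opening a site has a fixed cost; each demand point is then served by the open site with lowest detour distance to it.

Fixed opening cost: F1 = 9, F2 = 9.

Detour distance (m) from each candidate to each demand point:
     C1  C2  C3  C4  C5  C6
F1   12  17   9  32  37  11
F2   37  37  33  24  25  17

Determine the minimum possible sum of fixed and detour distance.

116

Open {F1, F2}: assign each demand point to its cheapest open site.
  C1→F1 12, C2→F1 17, C3→F1 9, C4→F2 24, C5→F2 25, C6→F1 11
  detour distance 98, fixed 18 → total 116.
Compare {F1}: detour distance 118 + fixed 9 = 127.
Compare {F2}: detour distance 173 + fixed 9 = 182.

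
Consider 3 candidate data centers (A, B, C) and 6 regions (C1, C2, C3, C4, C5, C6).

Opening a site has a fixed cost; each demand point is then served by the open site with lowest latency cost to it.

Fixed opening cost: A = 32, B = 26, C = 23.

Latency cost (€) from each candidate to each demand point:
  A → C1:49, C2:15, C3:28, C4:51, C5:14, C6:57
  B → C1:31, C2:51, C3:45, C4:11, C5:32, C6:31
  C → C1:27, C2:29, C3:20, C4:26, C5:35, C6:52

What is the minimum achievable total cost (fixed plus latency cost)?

Open {A, B}: assign each demand point to its cheapest open site.
  C1→B 31, C2→A 15, C3→A 28, C4→B 11, C5→A 14, C6→B 31
  latency cost 130, fixed 58 → total 188.
Compare {B, C}: latency cost 150 + fixed 49 = 199.
Compare {A, B, C}: latency cost 118 + fixed 81 = 199.
Compare {A, C}: latency cost 154 + fixed 55 = 209.
All other subsets cost ≥ 199. Minimum total cost: 188.

188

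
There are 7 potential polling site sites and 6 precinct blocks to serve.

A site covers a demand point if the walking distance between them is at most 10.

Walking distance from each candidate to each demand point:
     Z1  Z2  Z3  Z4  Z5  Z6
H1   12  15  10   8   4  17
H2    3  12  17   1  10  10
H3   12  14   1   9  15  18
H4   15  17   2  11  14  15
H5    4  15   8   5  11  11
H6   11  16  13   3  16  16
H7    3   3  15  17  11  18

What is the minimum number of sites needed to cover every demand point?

Coverage sets (demand points within 10 of each site):
  H1: {Z3, Z4, Z5}
  H2: {Z1, Z4, Z5, Z6}
  H3: {Z3, Z4}
  H4: {Z3}
  H5: {Z1, Z3, Z4}
  H6: {Z4}
  H7: {Z1, Z2}
No 2 sites suffice: every size-2 union leaves at least one demand point uncovered.
But {H1, H2, H7} covers everything, so the minimum is 3.

3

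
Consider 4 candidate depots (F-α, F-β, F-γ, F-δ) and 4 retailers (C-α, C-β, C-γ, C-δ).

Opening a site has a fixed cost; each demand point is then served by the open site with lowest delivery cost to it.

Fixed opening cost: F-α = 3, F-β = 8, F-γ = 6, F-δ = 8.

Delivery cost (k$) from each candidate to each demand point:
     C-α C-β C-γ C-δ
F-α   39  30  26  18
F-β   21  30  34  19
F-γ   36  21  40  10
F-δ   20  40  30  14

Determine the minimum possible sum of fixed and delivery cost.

94

Open {F-α, F-γ, F-δ}: assign each demand point to its cheapest open site.
  C-α→F-δ 20, C-β→F-γ 21, C-γ→F-α 26, C-δ→F-γ 10
  delivery cost 77, fixed 17 → total 94.
Compare {F-γ, F-δ}: delivery cost 81 + fixed 14 = 95.
Compare {F-α, F-β, F-γ}: delivery cost 78 + fixed 17 = 95.
Compare {F-β, F-γ}: delivery cost 86 + fixed 14 = 100.
All other subsets cost ≥ 95. Minimum total cost: 94.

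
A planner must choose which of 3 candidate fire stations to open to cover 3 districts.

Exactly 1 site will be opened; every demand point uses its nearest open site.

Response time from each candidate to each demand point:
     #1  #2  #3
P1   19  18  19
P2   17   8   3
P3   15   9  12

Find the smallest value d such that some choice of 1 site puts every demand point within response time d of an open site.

Open {P3}.
  Farthest demand point is #1 at response time 15 (to P3); all others are ≤ 15.
With {P2} the worst case is 17.
With {P1} the worst case is 19.
No size-1 selection achieves below 15.

15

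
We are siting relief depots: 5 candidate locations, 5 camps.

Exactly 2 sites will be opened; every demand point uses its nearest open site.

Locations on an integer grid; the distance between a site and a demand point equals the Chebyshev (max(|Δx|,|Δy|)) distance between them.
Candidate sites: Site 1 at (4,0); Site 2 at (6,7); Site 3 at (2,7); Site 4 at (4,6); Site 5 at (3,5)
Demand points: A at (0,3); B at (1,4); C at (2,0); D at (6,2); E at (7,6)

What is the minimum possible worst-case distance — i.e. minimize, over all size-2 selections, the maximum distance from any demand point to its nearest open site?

4

Open {Site 1, Site 2}.
  Farthest demand point is A at distance 4 (to Site 1); all others are ≤ 4.
With {Site 1, Site 4} the worst case is 4.
With {Site 1, Site 5} the worst case is 4.
No size-2 selection achieves below 4.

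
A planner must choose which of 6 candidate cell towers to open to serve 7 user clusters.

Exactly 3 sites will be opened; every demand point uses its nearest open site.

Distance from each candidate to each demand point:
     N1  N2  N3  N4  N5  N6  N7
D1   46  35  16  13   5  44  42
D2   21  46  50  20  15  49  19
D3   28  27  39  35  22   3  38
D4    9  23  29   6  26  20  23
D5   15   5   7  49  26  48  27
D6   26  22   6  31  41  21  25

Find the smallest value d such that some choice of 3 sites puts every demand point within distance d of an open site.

20

Open {D2, D3, D5}.
  Farthest demand point is N4 at distance 20 (to D2); all others are ≤ 20.
With {D2, D4, D5} the worst case is 20.
With {D2, D5, D6} the worst case is 21.
No size-3 selection achieves below 20.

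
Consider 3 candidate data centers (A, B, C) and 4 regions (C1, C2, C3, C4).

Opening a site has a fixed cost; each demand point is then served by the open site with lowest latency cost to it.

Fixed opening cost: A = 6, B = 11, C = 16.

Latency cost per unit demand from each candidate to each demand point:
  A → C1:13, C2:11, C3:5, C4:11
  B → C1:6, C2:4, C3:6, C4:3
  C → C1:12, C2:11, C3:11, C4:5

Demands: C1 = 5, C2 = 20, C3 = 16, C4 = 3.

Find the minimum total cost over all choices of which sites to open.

Open {A, B}: assign each demand point to its cheapest open site.
  C1→B 5×6=30, C2→B 20×4=80, C3→A 16×5=80, C4→B 3×3=9
  latency cost 199, fixed 17 → total 216.
Compare {B}: latency cost 215 + fixed 11 = 226.
Compare {A, B, C}: latency cost 199 + fixed 33 = 232.
Compare {B, C}: latency cost 215 + fixed 27 = 242.
All other subsets cost ≥ 226. Minimum total cost: 216.

216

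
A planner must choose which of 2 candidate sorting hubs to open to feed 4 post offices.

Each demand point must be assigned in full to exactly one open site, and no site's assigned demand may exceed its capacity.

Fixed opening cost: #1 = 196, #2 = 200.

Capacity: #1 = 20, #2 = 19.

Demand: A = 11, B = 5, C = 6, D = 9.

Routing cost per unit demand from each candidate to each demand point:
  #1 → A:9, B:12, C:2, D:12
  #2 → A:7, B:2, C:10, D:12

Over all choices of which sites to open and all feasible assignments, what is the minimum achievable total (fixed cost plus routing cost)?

Open {#1, #2}; cheapest assignment that respects the capacities:
  #1 (cap 20, load 15): C, D — cost 6×2 + 9×12 = 120
  #2 (cap 19, load 16): A, B — cost 11×7 + 5×2 = 87
  Shipping 207, fixed 396 → total 603.
  Any other capacity-feasible assignment to {#1, #2} ships for at least 207.
Total demand is 31 and no other set of sites has combined capacity ≥ 31, so {#1, #2} is the only feasible choice of open sites. Minimum: 603.

603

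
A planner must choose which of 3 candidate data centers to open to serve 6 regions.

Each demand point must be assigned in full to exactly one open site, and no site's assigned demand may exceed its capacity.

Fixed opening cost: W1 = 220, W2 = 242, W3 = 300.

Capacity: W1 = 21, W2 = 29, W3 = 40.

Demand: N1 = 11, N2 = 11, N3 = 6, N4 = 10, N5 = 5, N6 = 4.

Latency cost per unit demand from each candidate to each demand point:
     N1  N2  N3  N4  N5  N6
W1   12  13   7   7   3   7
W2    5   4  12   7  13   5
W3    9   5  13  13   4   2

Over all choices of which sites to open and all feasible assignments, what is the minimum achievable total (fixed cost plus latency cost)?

708

Open {W1, W2}; cheapest assignment that respects the capacities:
  W1 (cap 21, load 21): N3, N4, N5 — cost 6×7 + 10×7 + 5×3 = 127
  W2 (cap 29, load 26): N1, N2, N6 — cost 11×5 + 11×4 + 4×5 = 119
  Shipping 246, fixed 462 → total 708.
  Any other capacity-feasible assignment to {W1, W2} ships for at least 246.
Compare {W1, W3}: its best feasible assignment gives total 809.
Compare {W2, W3}: its best feasible assignment gives total 822.
Every other set of open sites that can feasibly serve all demand totals ≥ 809 even under its best assignment. Minimum: 708.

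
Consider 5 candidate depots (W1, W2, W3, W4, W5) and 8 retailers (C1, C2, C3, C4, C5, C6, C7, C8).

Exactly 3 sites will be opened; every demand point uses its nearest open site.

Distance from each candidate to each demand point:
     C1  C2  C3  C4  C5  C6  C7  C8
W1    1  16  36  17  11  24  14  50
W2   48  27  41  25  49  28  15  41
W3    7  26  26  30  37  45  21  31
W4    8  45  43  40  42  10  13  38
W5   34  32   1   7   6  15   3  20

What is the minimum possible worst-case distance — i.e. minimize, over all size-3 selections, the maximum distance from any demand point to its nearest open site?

20

Open {W1, W2, W5}.
  Farthest demand point is C8 at distance 20 (to W5); all others are ≤ 20.
With {W1, W3, W5} the worst case is 20.
With {W1, W4, W5} the worst case is 20.
No size-3 selection achieves below 20.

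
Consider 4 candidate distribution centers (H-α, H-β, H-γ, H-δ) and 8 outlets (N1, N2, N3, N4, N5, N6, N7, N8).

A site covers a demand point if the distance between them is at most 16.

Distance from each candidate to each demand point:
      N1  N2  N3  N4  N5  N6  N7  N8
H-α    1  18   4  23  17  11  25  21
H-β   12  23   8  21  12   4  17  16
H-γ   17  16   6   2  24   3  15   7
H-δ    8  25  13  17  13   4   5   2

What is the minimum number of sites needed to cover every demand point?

Coverage sets (demand points within 16 of each site):
  H-α: {N1, N3, N6}
  H-β: {N1, N3, N5, N6, N8}
  H-γ: {N2, N3, N4, N6, N7, N8}
  H-δ: {N1, N3, N5, N6, N7, N8}
No single site covers all 8 demand points.
But {H-β, H-γ} covers everything, so the minimum is 2.

2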